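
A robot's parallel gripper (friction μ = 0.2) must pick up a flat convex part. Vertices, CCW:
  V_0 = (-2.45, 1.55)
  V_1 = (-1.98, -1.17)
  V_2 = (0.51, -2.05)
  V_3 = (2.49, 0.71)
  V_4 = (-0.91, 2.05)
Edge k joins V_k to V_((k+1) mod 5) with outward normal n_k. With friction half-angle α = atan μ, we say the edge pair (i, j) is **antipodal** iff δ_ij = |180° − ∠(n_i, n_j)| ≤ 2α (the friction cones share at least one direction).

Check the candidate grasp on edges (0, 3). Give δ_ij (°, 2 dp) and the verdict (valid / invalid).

α = atan 0.2 = 11.31°;  2α = 22.62°
edge 0: e_0 = (+0.47, -2.72);  n_0 = (-0.9854, -0.1703)
edge 3: e_3 = (-3.40, +1.34);  n_3 = (+0.3667, +0.9304)
∠(n_0, n_3) = 121.31°
δ = |180° − 121.31°| = 58.69°
58.69° > 2α = 22.62°  →  invalid

δ = 58.69°, invalid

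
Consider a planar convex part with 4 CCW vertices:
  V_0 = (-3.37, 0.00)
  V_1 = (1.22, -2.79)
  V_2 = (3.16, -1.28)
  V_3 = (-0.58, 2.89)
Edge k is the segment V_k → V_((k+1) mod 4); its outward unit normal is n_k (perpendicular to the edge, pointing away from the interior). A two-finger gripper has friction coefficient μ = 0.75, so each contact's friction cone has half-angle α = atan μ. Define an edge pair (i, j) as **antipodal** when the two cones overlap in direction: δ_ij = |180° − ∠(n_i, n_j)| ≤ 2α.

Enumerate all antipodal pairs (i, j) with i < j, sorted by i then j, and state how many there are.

α = atan 0.75 = 36.87°;  2α = 73.74°
n_0 = (-0.5194, -0.8545)
n_1 = (+0.6142, -0.7891)
n_2 = (+0.7444, +0.6677)
n_3 = (-0.7194, +0.6946)
  (0,1): δ = 110.81°  ·
  (0,2): δ = 16.82°  ✓
  (0,3): δ = 77.30°  ·
  (1,2): δ = 86.01°  ·
  (1,3): δ = 8.11°  ✓
  (2,3): δ = 85.88°  ·
antipodal pairs: 2

count = 2; pairs: (0,2), (1,3)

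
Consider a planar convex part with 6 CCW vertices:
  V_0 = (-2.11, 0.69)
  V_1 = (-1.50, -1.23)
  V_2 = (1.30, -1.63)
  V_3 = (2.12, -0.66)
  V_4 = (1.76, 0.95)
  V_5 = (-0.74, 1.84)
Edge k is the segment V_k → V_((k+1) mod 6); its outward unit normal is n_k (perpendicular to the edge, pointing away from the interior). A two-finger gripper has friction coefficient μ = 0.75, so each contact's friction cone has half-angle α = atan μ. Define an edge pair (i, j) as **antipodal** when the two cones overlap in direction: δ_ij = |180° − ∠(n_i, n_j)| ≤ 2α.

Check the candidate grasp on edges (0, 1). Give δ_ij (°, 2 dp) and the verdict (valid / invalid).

δ = 115.76°, invalid

α = atan 0.75 = 36.87°;  2α = 73.74°
edge 0: e_0 = (+0.61, -1.92);  n_0 = (-0.9531, -0.3028)
edge 1: e_1 = (+2.80, -0.40);  n_1 = (-0.1414, -0.9899)
∠(n_0, n_1) = 64.24°
δ = |180° − 64.24°| = 115.76°
115.76° > 2α = 73.74°  →  invalid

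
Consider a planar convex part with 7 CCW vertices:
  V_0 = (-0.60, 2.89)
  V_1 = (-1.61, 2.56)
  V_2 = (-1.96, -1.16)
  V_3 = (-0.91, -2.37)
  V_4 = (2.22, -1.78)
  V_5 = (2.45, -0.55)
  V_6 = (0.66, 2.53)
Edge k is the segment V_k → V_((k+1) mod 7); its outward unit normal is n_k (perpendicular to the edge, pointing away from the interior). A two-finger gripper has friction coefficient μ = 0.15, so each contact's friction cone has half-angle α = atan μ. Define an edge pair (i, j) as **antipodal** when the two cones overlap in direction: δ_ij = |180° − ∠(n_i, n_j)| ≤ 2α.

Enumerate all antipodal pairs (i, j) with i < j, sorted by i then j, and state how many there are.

α = atan 0.15 = 8.53°;  2α = 17.06°
n_0 = (-0.3106, +0.9505)
n_1 = (-0.9956, +0.0937)
n_2 = (-0.7553, -0.6554)
n_3 = (+0.1852, -0.9827)
n_4 = (+0.9830, -0.1838)
n_5 = (+0.8646, +0.5025)
n_6 = (+0.2747, +0.9615)
  (0,1): δ = 113.47°  ·
  (0,2): δ = 67.14°  ·
  (0,3): δ = 7.42°  ✓
  (0,4): δ = 61.31°  ·
  (0,5): δ = 102.07°  ·
  (0,6): δ = 145.96°  ·
  (1,2): δ = 133.67°  ·
  (1,3): δ = 73.95°  ·
  (1,4): δ = 5.22°  ✓
  (1,5): δ = 35.54°  ·
  (1,6): δ = 79.43°  ·
  (2,3): δ = 120.28°  ·
  (2,4): δ = 51.54°  ·
  (2,5): δ = 10.79°  ✓
  (2,6): δ = 33.10°  ·
  (3,4): δ = 111.27°  ·
  (3,5): δ = 70.51°  ·
  (3,6): δ = 26.62°  ·
  (4,5): δ = 139.24°  ·
  (4,6): δ = 95.35°  ·
  (5,6): δ = 136.11°  ·
antipodal pairs: 3

count = 3; pairs: (0,3), (1,4), (2,5)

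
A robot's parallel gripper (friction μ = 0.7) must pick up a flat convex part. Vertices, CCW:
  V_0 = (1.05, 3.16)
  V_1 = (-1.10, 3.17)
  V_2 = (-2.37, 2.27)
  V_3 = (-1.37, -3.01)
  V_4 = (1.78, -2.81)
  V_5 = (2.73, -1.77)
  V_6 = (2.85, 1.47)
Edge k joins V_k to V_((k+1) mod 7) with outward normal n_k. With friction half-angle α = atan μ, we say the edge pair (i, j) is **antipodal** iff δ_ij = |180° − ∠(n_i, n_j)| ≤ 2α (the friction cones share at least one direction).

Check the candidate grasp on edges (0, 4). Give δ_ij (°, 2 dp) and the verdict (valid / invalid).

δ = 47.86°, valid

α = atan 0.7 = 34.99°;  2α = 69.98°
edge 0: e_0 = (-2.15, +0.01);  n_0 = (+0.0047, +1.0000)
edge 4: e_4 = (+0.95, +1.04);  n_4 = (+0.7383, -0.6744)
∠(n_0, n_4) = 132.14°
δ = |180° − 132.14°| = 47.86°
47.86° ≤ 2α = 69.98°  →  valid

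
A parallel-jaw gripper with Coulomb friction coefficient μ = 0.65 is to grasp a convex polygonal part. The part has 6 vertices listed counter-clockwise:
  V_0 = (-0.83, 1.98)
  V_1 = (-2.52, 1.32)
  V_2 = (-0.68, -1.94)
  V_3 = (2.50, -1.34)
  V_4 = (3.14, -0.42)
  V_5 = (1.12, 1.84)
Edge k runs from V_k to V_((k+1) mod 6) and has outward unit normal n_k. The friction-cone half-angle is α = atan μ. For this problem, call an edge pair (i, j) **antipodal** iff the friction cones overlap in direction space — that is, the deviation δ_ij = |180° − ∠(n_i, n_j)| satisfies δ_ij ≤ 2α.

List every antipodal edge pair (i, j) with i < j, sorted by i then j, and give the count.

α = atan 0.65 = 33.02°;  2α = 66.05°
n_0 = (-0.3638, +0.9315)
n_1 = (-0.8709, -0.4915)
n_2 = (+0.1854, -0.9827)
n_3 = (+0.8209, -0.5711)
n_4 = (+0.7456, +0.6664)
n_5 = (+0.0716, +0.9974)
  (0,1): δ = 81.89°  ·
  (0,2): δ = 10.65°  ✓
  (0,3): δ = 33.84°  ✓
  (0,4): δ = 110.46°  ·
  (0,5): δ = 154.56°  ·
  (1,2): δ = 108.76°  ·
  (1,3): δ = 64.27°  ✓
  (1,4): δ = 12.35°  ✓
  (1,5): δ = 56.45°  ✓
  (2,3): δ = 135.51°  ·
  (2,4): δ = 58.89°  ✓
  (2,5): δ = 14.79°  ✓
  (3,4): δ = 103.38°  ·
  (3,5): δ = 59.28°  ✓
  (4,5): δ = 135.90°  ·
antipodal pairs: 8

count = 8; pairs: (0,2), (0,3), (1,3), (1,4), (1,5), (2,4), (2,5), (3,5)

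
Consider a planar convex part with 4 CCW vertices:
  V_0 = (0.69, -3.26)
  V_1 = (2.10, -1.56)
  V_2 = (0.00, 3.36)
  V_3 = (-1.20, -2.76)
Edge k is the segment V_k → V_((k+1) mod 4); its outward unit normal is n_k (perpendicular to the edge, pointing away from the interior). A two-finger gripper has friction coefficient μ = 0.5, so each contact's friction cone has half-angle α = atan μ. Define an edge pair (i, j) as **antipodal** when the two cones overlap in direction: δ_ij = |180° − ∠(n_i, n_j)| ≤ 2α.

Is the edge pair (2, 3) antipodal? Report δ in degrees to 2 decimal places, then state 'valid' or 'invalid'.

α = atan 0.5 = 26.57°;  2α = 53.13°
edge 2: e_2 = (-1.20, -6.12);  n_2 = (-0.9813, +0.1924)
edge 3: e_3 = (+1.89, -0.50);  n_3 = (-0.2558, -0.9667)
∠(n_2, n_3) = 86.28°
δ = |180° − 86.28°| = 93.72°
93.72° > 2α = 53.13°  →  invalid

δ = 93.72°, invalid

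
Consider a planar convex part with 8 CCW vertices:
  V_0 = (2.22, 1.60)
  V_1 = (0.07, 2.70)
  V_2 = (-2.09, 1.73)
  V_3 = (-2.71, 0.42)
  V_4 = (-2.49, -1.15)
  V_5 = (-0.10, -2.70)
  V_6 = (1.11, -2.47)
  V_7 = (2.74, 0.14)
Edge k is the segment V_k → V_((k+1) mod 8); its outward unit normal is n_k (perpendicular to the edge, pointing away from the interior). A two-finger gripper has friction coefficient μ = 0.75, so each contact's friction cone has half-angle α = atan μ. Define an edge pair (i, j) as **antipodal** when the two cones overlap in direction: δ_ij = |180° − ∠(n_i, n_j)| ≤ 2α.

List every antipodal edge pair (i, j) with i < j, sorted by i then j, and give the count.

α = atan 0.75 = 36.87°;  2α = 73.74°
n_0 = (+0.4555, +0.8902)
n_1 = (-0.4097, +0.9122)
n_2 = (-0.9039, +0.4278)
n_3 = (-0.9903, -0.1388)
n_4 = (-0.5441, -0.8390)
n_5 = (+0.1867, -0.9824)
n_6 = (+0.8482, -0.5297)
n_7 = (+0.9420, +0.3355)
  (0,1): δ = 128.72°  ·
  (0,2): δ = 88.23°  ·
  (0,3): δ = 54.93°  ✓
  (0,4): δ = 5.87°  ✓
  (0,5): δ = 37.86°  ✓
  (0,6): δ = 85.11°  ·
  (0,7): δ = 136.70°  ·
  (1,2): δ = 139.51°  ·
  (1,3): δ = 106.21°  ·
  (1,4): δ = 57.15°  ✓
  (1,5): δ = 13.42°  ✓
  (1,6): δ = 33.83°  ✓
  (1,7): δ = 85.42°  ·
  (2,3): δ = 146.70°  ·
  (2,4): δ = 97.64°  ·
  (2,5): δ = 53.91°  ✓
  (2,6): δ = 6.66°  ✓
  (2,7): δ = 44.93°  ✓
  (3,4): δ = 130.94°  ·
  (3,5): δ = 87.21°  ·
  (3,6): δ = 39.96°  ✓
  (3,7): δ = 11.63°  ✓
  (4,5): δ = 136.27°  ·
  (4,6): δ = 89.02°  ·
  (4,7): δ = 37.43°  ✓
  (5,6): δ = 132.75°  ·
  (5,7): δ = 81.16°  ·
  (6,7): δ = 128.41°  ·
antipodal pairs: 12

count = 12; pairs: (0,3), (0,4), (0,5), (1,4), (1,5), (1,6), (2,5), (2,6), (2,7), (3,6), (3,7), (4,7)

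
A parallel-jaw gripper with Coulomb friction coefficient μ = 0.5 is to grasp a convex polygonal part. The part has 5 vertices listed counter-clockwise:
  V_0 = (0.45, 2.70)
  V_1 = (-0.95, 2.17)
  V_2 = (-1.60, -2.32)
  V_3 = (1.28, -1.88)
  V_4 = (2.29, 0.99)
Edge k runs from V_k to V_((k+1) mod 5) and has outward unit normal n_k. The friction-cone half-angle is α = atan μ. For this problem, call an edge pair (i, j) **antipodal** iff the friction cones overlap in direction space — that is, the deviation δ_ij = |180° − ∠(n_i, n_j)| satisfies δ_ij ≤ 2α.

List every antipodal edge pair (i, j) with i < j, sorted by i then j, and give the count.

count = 4; pairs: (0,2), (0,3), (1,3), (2,4)

α = atan 0.5 = 26.57°;  2α = 53.13°
n_0 = (-0.3541, +0.9352)
n_1 = (-0.9897, +0.1433)
n_2 = (+0.1510, -0.9885)
n_3 = (+0.9433, -0.3320)
n_4 = (+0.6808, +0.7325)
  (0,1): δ = 118.97°  ·
  (0,2): δ = 12.05°  ✓
  (0,3): δ = 49.88°  ✓
  (0,4): δ = 116.36°  ·
  (1,2): δ = 73.08°  ·
  (1,3): δ = 11.15°  ✓
  (1,4): δ = 55.33°  ·
  (2,3): δ = 118.07°  ·
  (2,4): δ = 51.59°  ✓
  (3,4): δ = 113.51°  ·
antipodal pairs: 4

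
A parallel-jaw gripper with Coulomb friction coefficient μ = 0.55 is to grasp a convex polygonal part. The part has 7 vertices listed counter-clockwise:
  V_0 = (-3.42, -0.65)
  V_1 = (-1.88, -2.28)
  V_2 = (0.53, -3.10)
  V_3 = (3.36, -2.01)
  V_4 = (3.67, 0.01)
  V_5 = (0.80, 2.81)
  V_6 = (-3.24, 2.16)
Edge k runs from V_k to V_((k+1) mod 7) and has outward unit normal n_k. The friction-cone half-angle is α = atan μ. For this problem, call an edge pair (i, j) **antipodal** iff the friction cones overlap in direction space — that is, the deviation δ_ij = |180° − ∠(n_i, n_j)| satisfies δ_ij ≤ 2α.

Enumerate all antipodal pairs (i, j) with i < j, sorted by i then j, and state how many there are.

count = 8; pairs: (0,3), (0,4), (0,5), (1,4), (1,5), (2,5), (3,6), (4,6)

α = atan 0.55 = 28.81°;  2α = 57.62°
n_0 = (-0.7269, -0.6868)
n_1 = (-0.3221, -0.9467)
n_2 = (+0.3594, -0.9332)
n_3 = (+0.9884, -0.1517)
n_4 = (+0.6983, +0.7158)
n_5 = (-0.1588, +0.9873)
n_6 = (-0.9980, +0.0639)
  (0,1): δ = 152.16°  ·
  (0,2): δ = 112.31°  ·
  (0,3): δ = 52.10°  ✓
  (0,4): δ = 2.33°  ✓
  (0,5): δ = 55.77°  ✓
  (0,6): δ = 132.96°  ·
  (1,2): δ = 140.14°  ·
  (1,3): δ = 79.93°  ·
  (1,4): δ = 25.50°  ✓
  (1,5): δ = 27.93°  ✓
  (1,6): δ = 105.13°  ·
  (2,3): δ = 119.79°  ·
  (2,4): δ = 65.36°  ·
  (2,5): δ = 11.92°  ✓
  (2,6): δ = 65.27°  ·
  (3,4): δ = 125.57°  ·
  (3,5): δ = 72.14°  ·
  (3,6): δ = 5.06°  ✓
  (4,5): δ = 126.57°  ·
  (4,6): δ = 49.37°  ✓
  (5,6): δ = 102.81°  ·
antipodal pairs: 8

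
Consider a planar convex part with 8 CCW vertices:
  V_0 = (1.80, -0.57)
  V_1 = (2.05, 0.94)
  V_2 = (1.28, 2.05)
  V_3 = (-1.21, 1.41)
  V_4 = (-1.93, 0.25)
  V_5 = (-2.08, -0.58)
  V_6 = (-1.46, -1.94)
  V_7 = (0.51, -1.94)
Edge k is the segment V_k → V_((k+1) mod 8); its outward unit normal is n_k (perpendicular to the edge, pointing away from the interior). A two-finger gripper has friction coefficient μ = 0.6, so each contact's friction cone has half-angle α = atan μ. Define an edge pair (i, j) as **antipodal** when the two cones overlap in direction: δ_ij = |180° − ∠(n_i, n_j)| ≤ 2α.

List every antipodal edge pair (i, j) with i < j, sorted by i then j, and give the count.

α = atan 0.6 = 30.96°;  2α = 61.93°
n_0 = (+0.9866, -0.1633)
n_1 = (+0.8217, +0.5700)
n_2 = (-0.2489, +0.9685)
n_3 = (-0.8496, +0.5274)
n_4 = (-0.9841, +0.1778)
n_5 = (-0.9099, -0.4148)
n_6 = (+0.0000, -1.0000)
n_7 = (+0.7280, -0.6855)
  (0,1): δ = 135.85°  ·
  (0,2): δ = 66.18°  ·
  (0,3): δ = 22.43°  ✓
  (0,4): δ = 0.84°  ✓
  (0,5): δ = 33.91°  ✓
  (0,6): δ = 99.40°  ·
  (0,7): δ = 146.12°  ·
  (1,2): δ = 110.33°  ·
  (1,3): δ = 66.58°  ·
  (1,4): δ = 44.99°  ✓
  (1,5): δ = 10.24°  ✓
  (1,6): δ = 55.25°  ✓
  (1,7): δ = 101.97°  ·
  (2,3): δ = 136.24°  ·
  (2,4): δ = 114.66°  ·
  (2,5): δ = 79.91°  ·
  (2,6): δ = 14.41°  ✓
  (2,7): δ = 32.31°  ✓
  (3,4): δ = 158.42°  ·
  (3,5): δ = 123.67°  ·
  (3,6): δ = 58.17°  ✓
  (3,7): δ = 11.45°  ✓
  (4,5): δ = 145.25°  ·
  (4,6): δ = 79.76°  ·
  (4,7): δ = 33.03°  ✓
  (5,6): δ = 114.51°  ·
  (5,7): δ = 67.78°  ·
  (6,7): δ = 133.28°  ·
antipodal pairs: 11

count = 11; pairs: (0,3), (0,4), (0,5), (1,4), (1,5), (1,6), (2,6), (2,7), (3,6), (3,7), (4,7)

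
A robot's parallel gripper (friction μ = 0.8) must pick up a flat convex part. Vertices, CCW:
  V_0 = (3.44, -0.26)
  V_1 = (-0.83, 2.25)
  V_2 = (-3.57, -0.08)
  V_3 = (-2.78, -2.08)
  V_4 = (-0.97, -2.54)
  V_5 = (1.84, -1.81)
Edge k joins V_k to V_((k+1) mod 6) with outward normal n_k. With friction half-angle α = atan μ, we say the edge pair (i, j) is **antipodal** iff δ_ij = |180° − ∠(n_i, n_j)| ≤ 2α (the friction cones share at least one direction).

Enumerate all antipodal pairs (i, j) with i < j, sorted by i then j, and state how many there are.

count = 8; pairs: (0,2), (0,3), (0,4), (0,5), (1,3), (1,4), (1,5), (2,5)

α = atan 0.8 = 38.66°;  2α = 77.32°
n_0 = (+0.5068, +0.8621)
n_1 = (-0.6478, +0.7618)
n_2 = (-0.9301, -0.3674)
n_3 = (-0.2463, -0.9692)
n_4 = (+0.2514, -0.9679)
n_5 = (+0.6958, -0.7182)
  (0,1): δ = 109.18°  ·
  (0,2): δ = 38.00°  ✓
  (0,3): δ = 16.19°  ✓
  (0,4): δ = 45.01°  ✓
  (0,5): δ = 74.54°  ✓
  (1,2): δ = 108.82°  ·
  (1,3): δ = 54.64°  ✓
  (1,4): δ = 25.81°  ✓
  (1,5): δ = 3.71°  ✓
  (2,3): δ = 125.81°  ·
  (2,4): δ = 96.99°  ·
  (2,5): δ = 67.46°  ✓
  (3,4): δ = 151.18°  ·
  (3,5): δ = 121.65°  ·
  (4,5): δ = 150.47°  ·
antipodal pairs: 8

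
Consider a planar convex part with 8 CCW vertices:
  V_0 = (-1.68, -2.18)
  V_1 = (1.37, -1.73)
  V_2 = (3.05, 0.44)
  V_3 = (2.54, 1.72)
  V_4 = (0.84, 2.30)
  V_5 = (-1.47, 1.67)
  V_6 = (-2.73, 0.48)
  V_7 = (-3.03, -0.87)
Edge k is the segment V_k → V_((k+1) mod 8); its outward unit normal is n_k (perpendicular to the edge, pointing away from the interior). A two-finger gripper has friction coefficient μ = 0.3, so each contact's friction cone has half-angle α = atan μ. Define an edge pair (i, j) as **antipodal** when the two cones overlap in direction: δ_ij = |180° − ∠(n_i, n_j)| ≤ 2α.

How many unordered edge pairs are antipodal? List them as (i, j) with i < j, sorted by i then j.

α = atan 0.3 = 16.70°;  2α = 33.40°
n_0 = (+0.1460, -0.9893)
n_1 = (+0.7907, -0.6122)
n_2 = (+0.9290, +0.3701)
n_3 = (+0.3229, +0.9464)
n_4 = (-0.2631, +0.9648)
n_5 = (-0.6866, +0.7270)
n_6 = (-0.9762, +0.2169)
n_7 = (-0.6964, -0.7177)
  (0,1): δ = 136.14°  ·
  (0,2): δ = 76.67°  ·
  (0,3): δ = 27.23°  ✓
  (0,4): δ = 6.86°  ✓
  (0,5): δ = 34.97°  ·
  (0,6): δ = 69.08°  ·
  (0,7): δ = 127.47°  ·
  (1,2): δ = 120.53°  ·
  (1,3): δ = 71.09°  ·
  (1,4): δ = 37.00°  ·
  (1,5): δ = 8.89°  ✓
  (1,6): δ = 25.22°  ✓
  (1,7): δ = 83.61°  ·
  (2,3): δ = 130.56°  ·
  (2,4): δ = 96.47°  ·
  (2,5): δ = 68.36°  ·
  (2,6): δ = 34.25°  ·
  (2,7): δ = 24.14°  ✓
  (3,4): δ = 145.91°  ·
  (3,5): δ = 117.80°  ·
  (3,6): δ = 83.69°  ·
  (3,7): δ = 25.30°  ✓
  (4,5): δ = 151.89°  ·
  (4,6): δ = 117.78°  ·
  (4,7): δ = 59.39°  ·
  (5,6): δ = 145.89°  ·
  (5,7): δ = 87.50°  ·
  (6,7): δ = 121.61°  ·
antipodal pairs: 6

count = 6; pairs: (0,3), (0,4), (1,5), (1,6), (2,7), (3,7)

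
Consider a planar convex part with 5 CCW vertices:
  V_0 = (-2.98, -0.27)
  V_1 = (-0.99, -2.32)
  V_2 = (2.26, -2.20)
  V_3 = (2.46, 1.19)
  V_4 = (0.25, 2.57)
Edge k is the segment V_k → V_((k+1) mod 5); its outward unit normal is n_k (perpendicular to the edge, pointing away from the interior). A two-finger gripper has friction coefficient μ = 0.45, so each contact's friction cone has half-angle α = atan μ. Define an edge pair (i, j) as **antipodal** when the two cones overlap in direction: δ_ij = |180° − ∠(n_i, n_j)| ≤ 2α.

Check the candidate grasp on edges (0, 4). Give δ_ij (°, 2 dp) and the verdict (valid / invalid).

δ = 87.17°, invalid

α = atan 0.45 = 24.23°;  2α = 48.46°
edge 0: e_0 = (+1.99, -2.05);  n_0 = (-0.7175, -0.6965)
edge 4: e_4 = (-3.23, -2.84);  n_4 = (-0.6603, +0.7510)
∠(n_0, n_4) = 92.83°
δ = |180° − 92.83°| = 87.17°
87.17° > 2α = 48.46°  →  invalid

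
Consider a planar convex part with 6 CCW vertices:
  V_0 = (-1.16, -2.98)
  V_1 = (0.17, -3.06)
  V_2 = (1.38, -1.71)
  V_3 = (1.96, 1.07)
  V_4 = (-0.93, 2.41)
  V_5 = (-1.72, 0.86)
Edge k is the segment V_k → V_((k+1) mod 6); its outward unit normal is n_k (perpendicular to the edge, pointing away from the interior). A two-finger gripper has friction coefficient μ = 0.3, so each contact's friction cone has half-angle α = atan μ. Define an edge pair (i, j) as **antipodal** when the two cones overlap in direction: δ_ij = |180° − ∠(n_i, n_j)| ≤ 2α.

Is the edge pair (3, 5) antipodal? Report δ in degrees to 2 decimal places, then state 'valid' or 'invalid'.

α = atan 0.3 = 16.70°;  2α = 33.40°
edge 3: e_3 = (-2.89, +1.34);  n_3 = (+0.4207, +0.9072)
edge 5: e_5 = (+0.56, -3.84);  n_5 = (-0.9895, -0.1443)
∠(n_3, n_5) = 123.17°
δ = |180° − 123.17°| = 56.83°
56.83° > 2α = 33.40°  →  invalid

δ = 56.83°, invalid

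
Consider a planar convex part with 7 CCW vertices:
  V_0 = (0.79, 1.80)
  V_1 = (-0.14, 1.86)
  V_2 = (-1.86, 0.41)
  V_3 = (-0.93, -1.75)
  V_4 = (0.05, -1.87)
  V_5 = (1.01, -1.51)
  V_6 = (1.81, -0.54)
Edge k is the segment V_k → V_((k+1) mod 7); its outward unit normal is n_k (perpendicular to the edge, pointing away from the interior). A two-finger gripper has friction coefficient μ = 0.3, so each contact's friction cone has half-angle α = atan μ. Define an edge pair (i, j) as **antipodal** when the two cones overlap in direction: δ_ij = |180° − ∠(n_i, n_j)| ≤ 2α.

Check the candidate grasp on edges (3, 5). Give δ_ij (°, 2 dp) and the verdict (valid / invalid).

δ = 122.53°, invalid

α = atan 0.3 = 16.70°;  2α = 33.40°
edge 3: e_3 = (+0.98, -0.12);  n_3 = (-0.1215, -0.9926)
edge 5: e_5 = (+0.80, +0.97);  n_5 = (+0.7715, -0.6363)
∠(n_3, n_5) = 57.47°
δ = |180° − 57.47°| = 122.53°
122.53° > 2α = 33.40°  →  invalid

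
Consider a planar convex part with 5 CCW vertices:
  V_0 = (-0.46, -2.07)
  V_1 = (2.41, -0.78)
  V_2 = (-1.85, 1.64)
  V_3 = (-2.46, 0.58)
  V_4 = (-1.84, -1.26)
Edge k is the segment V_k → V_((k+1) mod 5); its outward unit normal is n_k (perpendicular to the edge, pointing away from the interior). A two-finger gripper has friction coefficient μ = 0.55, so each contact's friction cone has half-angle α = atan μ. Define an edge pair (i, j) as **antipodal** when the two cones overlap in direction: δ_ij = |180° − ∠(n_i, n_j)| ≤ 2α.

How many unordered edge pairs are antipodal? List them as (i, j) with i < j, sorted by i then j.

α = atan 0.55 = 28.81°;  2α = 57.62°
n_0 = (+0.4100, -0.9121)
n_1 = (+0.4939, +0.8695)
n_2 = (-0.8667, +0.4988)
n_3 = (-0.9476, -0.3193)
n_4 = (-0.5062, -0.8624)
  (0,1): δ = 53.80°  ✓
  (0,2): δ = 35.88°  ✓
  (0,3): δ = 84.42°  ·
  (0,4): δ = 125.39°  ·
  (1,2): δ = 90.32°  ·
  (1,3): δ = 41.78°  ✓
  (1,4): δ = 0.81°  ✓
  (2,3): δ = 131.46°  ·
  (2,4): δ = 90.49°  ·
  (3,4): δ = 139.03°  ·
antipodal pairs: 4

count = 4; pairs: (0,1), (0,2), (1,3), (1,4)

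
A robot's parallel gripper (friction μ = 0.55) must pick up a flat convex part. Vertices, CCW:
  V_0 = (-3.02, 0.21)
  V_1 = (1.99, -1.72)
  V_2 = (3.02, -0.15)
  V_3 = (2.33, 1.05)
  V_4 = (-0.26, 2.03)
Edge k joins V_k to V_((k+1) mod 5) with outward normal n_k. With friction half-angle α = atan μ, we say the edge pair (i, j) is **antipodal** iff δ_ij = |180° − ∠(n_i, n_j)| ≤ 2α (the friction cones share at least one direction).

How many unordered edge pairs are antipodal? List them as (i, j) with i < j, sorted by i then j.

count = 4; pairs: (0,2), (0,3), (0,4), (1,4)

α = atan 0.55 = 28.81°;  2α = 57.62°
n_0 = (-0.3595, -0.9332)
n_1 = (+0.8361, -0.5485)
n_2 = (+0.8669, +0.4985)
n_3 = (+0.3539, +0.9353)
n_4 = (-0.5505, +0.8348)
  (0,1): δ = 102.20°  ·
  (0,2): δ = 39.03°  ✓
  (0,3): δ = 0.34°  ✓
  (0,4): δ = 54.47°  ✓
  (1,2): δ = 116.83°  ·
  (1,3): δ = 77.46°  ·
  (1,4): δ = 23.33°  ✓
  (2,3): δ = 140.62°  ·
  (2,4): δ = 86.50°  ·
  (3,4): δ = 125.87°  ·
antipodal pairs: 4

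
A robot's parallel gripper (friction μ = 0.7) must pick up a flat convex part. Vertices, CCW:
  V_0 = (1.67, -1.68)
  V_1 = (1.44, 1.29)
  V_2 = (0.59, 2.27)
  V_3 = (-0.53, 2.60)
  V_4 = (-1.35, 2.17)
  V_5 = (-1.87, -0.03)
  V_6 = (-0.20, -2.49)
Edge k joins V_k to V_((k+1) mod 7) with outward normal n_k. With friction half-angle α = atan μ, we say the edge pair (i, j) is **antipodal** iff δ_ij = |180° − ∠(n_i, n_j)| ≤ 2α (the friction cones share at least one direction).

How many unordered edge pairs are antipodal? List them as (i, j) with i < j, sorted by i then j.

count = 9; pairs: (0,3), (0,4), (0,5), (1,4), (1,5), (2,5), (2,6), (3,6), (4,6)

α = atan 0.7 = 34.99°;  2α = 69.98°
n_0 = (+0.9970, +0.0772)
n_1 = (+0.7554, +0.6552)
n_2 = (+0.2826, +0.9592)
n_3 = (-0.4644, +0.8856)
n_4 = (-0.9732, +0.2300)
n_5 = (-0.8274, -0.5617)
n_6 = (+0.3975, -0.9176)
  (0,1): δ = 143.49°  ·
  (0,2): δ = 110.85°  ·
  (0,3): δ = 66.76°  ✓
  (0,4): δ = 17.73°  ✓
  (0,5): δ = 29.74°  ✓
  (0,6): δ = 108.99°  ·
  (1,2): δ = 147.35°  ·
  (1,3): δ = 103.26°  ·
  (1,4): δ = 54.24°  ✓
  (1,5): δ = 6.77°  ✓
  (1,6): δ = 72.48°  ·
  (2,3): δ = 135.91°  ·
  (2,4): δ = 86.88°  ·
  (2,5): δ = 39.41°  ✓
  (2,6): δ = 39.84°  ✓
  (3,4): δ = 130.97°  ·
  (3,5): δ = 83.50°  ·
  (3,6): δ = 4.25°  ✓
  (4,5): δ = 132.53°  ·
  (4,6): δ = 53.28°  ✓
  (5,6): δ = 100.75°  ·
antipodal pairs: 9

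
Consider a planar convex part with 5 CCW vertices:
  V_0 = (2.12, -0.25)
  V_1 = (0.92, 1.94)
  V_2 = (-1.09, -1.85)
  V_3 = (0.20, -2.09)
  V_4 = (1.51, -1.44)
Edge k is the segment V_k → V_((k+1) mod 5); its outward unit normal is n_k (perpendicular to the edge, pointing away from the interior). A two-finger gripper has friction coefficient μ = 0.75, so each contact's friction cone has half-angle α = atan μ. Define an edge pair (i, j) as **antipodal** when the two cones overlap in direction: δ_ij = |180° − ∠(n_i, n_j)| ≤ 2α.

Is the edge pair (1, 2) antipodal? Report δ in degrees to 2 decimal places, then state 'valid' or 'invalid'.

δ = 72.60°, valid

α = atan 0.75 = 36.87°;  2α = 73.74°
edge 1: e_1 = (-2.01, -3.79);  n_1 = (-0.8834, +0.4685)
edge 2: e_2 = (+1.29, -0.24);  n_2 = (-0.1829, -0.9831)
∠(n_1, n_2) = 107.40°
δ = |180° − 107.40°| = 72.60°
72.60° ≤ 2α = 73.74°  →  valid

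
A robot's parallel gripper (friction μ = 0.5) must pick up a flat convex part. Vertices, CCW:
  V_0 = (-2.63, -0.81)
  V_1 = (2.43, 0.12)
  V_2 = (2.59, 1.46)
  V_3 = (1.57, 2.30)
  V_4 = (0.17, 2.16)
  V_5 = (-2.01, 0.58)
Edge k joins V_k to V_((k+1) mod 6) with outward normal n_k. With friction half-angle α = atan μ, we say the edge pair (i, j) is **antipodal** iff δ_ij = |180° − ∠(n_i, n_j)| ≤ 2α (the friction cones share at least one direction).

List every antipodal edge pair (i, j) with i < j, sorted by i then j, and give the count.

α = atan 0.5 = 26.57°;  2α = 53.13°
n_0 = (+0.1808, -0.9835)
n_1 = (+0.9929, -0.1186)
n_2 = (+0.6357, +0.7719)
n_3 = (-0.0995, +0.9950)
n_4 = (-0.5868, +0.8097)
n_5 = (-0.9133, +0.4074)
  (0,1): δ = 107.22°  ·
  (0,2): δ = 49.89°  ✓
  (0,3): δ = 4.70°  ✓
  (0,4): δ = 25.52°  ✓
  (0,5): δ = 55.55°  ·
  (1,2): δ = 122.66°  ·
  (1,3): δ = 77.48°  ·
  (1,4): δ = 47.26°  ✓
  (1,5): δ = 17.23°  ✓
  (2,3): δ = 134.82°  ·
  (2,4): δ = 104.59°  ·
  (2,5): δ = 74.57°  ·
  (3,4): δ = 149.78°  ·
  (3,5): δ = 119.75°  ·
  (4,5): δ = 149.97°  ·
antipodal pairs: 5

count = 5; pairs: (0,2), (0,3), (0,4), (1,4), (1,5)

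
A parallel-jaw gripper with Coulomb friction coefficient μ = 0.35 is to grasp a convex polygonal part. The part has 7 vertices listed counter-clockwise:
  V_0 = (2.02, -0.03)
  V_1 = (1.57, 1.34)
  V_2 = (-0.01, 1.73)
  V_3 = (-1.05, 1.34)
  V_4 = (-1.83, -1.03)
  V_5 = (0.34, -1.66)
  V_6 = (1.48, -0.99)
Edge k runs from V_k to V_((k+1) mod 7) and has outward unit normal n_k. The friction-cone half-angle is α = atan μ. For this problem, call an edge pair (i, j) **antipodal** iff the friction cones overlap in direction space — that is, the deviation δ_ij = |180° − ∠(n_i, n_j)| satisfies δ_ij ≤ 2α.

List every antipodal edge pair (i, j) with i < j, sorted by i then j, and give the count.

α = atan 0.35 = 19.29°;  2α = 38.58°
n_0 = (+0.9501, +0.3121)
n_1 = (+0.2396, +0.9709)
n_2 = (-0.3511, +0.9363)
n_3 = (-0.9499, +0.3126)
n_4 = (-0.2788, -0.9603)
n_5 = (+0.5067, -0.8621)
n_6 = (+0.8716, -0.4903)
  (0,1): δ = 122.05°  ·
  (0,2): δ = 87.63°  ·
  (0,3): δ = 36.40°  ✓
  (0,4): δ = 55.63°  ·
  (0,5): δ = 102.26°  ·
  (0,6): δ = 132.46°  ·
  (1,2): δ = 145.58°  ·
  (1,3): δ = 94.35°  ·
  (1,4): δ = 2.32°  ✓
  (1,5): δ = 44.31°  ·
  (1,6): δ = 74.51°  ·
  (2,3): δ = 128.77°  ·
  (2,4): δ = 36.75°  ✓
  (2,5): δ = 9.89°  ✓
  (2,6): δ = 40.09°  ·
  (3,4): δ = 87.97°  ·
  (3,5): δ = 41.34°  ·
  (3,6): δ = 11.14°  ✓
  (4,5): δ = 133.37°  ·
  (4,6): δ = 103.17°  ·
  (5,6): δ = 149.80°  ·
antipodal pairs: 5

count = 5; pairs: (0,3), (1,4), (2,4), (2,5), (3,6)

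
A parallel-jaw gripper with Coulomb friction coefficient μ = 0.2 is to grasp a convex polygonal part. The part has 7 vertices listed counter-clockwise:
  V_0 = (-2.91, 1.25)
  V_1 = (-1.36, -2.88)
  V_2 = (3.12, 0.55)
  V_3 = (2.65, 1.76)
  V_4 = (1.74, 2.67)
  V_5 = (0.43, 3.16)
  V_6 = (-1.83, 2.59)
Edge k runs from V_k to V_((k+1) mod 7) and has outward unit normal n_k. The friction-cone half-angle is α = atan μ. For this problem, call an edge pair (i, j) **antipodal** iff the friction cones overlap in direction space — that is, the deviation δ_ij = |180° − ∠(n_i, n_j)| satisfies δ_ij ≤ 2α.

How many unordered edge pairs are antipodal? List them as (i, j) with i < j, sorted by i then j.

count = 2; pairs: (0,2), (1,6)

α = atan 0.2 = 11.31°;  2α = 22.62°
n_0 = (-0.9362, -0.3514)
n_1 = (+0.6079, -0.7940)
n_2 = (+0.9321, +0.3621)
n_3 = (+0.7071, +0.7071)
n_4 = (+0.3503, +0.9366)
n_5 = (-0.2446, +0.9696)
n_6 = (-0.7786, +0.6275)
  (0,1): δ = 73.13°  ·
  (0,2): δ = 0.66°  ✓
  (0,3): δ = 24.43°  ·
  (0,4): δ = 48.92°  ·
  (0,5): δ = 83.58°  ·
  (0,6): δ = 120.56°  ·
  (1,2): δ = 106.21°  ·
  (1,3): δ = 82.44°  ·
  (1,4): δ = 57.95°  ·
  (1,5): δ = 23.28°  ·
  (1,6): δ = 13.69°  ✓
  (2,3): δ = 156.23°  ·
  (2,4): δ = 131.74°  ·
  (2,5): δ = 97.07°  ·
  (2,6): δ = 60.10°  ·
  (3,4): δ = 155.51°  ·
  (3,5): δ = 120.84°  ·
  (3,6): δ = 83.87°  ·
  (4,5): δ = 145.34°  ·
  (4,6): δ = 108.36°  ·
  (5,6): δ = 143.02°  ·
antipodal pairs: 2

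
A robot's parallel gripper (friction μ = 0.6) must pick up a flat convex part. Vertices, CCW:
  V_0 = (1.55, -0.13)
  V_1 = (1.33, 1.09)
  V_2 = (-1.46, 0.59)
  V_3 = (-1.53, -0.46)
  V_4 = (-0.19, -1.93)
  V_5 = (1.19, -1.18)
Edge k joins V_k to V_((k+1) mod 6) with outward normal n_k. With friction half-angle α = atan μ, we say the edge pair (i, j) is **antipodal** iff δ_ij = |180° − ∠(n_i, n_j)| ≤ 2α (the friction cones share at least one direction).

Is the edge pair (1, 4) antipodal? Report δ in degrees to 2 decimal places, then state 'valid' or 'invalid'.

α = atan 0.6 = 30.96°;  2α = 61.93°
edge 1: e_1 = (-2.79, -0.50);  n_1 = (-0.1764, +0.9843)
edge 4: e_4 = (+1.38, +0.75);  n_4 = (+0.4775, -0.8786)
∠(n_1, n_4) = 161.64°
δ = |180° − 161.64°| = 18.36°
18.36° ≤ 2α = 61.93°  →  valid

δ = 18.36°, valid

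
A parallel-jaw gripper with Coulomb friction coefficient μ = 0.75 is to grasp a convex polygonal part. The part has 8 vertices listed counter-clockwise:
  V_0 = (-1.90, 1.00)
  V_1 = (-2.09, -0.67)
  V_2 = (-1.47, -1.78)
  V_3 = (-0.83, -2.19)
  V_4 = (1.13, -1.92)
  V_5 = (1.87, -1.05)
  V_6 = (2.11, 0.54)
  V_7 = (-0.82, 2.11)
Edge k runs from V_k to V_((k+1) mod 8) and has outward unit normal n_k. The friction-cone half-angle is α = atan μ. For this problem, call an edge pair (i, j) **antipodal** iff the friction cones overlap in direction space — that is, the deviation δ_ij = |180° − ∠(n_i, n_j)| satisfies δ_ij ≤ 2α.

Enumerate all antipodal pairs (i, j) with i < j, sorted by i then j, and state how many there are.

α = atan 0.75 = 36.87°;  2α = 73.74°
n_0 = (-0.9936, +0.1130)
n_1 = (-0.8730, -0.4876)
n_2 = (-0.5394, -0.8420)
n_3 = (+0.1365, -0.9906)
n_4 = (+0.7617, -0.6479)
n_5 = (+0.9888, -0.1493)
n_6 = (+0.4723, +0.8814)
n_7 = (-0.7167, +0.6974)
  (0,1): δ = 144.32°  ·
  (0,2): δ = 116.15°  ·
  (0,3): δ = 75.67°  ·
  (0,4): δ = 33.89°  ✓
  (0,5): δ = 2.09°  ✓
  (0,6): δ = 68.31°  ✓
  (0,7): δ = 142.28°  ·
  (1,2): δ = 151.83°  ·
  (1,3): δ = 111.34°  ·
  (1,4): δ = 69.57°  ✓
  (1,5): δ = 37.77°  ✓
  (1,6): δ = 32.63°  ✓
  (1,7): δ = 106.60°  ·
  (2,3): δ = 139.51°  ·
  (2,4): δ = 97.74°  ·
  (2,5): δ = 65.94°  ✓
  (2,6): δ = 4.46°  ✓
  (2,7): δ = 78.43°  ·
  (3,4): δ = 138.23°  ·
  (3,5): δ = 106.43°  ·
  (3,6): δ = 36.03°  ✓
  (3,7): δ = 37.94°  ✓
  (4,5): δ = 148.20°  ·
  (4,6): δ = 77.80°  ·
  (4,7): δ = 3.83°  ✓
  (5,6): δ = 109.60°  ·
  (5,7): δ = 35.63°  ✓
  (6,7): δ = 106.03°  ·
antipodal pairs: 12

count = 12; pairs: (0,4), (0,5), (0,6), (1,4), (1,5), (1,6), (2,5), (2,6), (3,6), (3,7), (4,7), (5,7)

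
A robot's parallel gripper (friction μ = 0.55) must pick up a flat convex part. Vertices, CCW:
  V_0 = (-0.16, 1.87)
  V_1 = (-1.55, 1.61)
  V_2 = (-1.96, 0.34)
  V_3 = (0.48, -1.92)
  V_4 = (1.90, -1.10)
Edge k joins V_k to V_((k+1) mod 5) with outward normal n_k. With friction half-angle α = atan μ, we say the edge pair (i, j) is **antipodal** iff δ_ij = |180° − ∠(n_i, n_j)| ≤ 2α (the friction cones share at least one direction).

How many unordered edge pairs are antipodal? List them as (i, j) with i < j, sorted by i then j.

α = atan 0.55 = 28.81°;  2α = 57.62°
n_0 = (-0.1839, +0.9830)
n_1 = (-0.9516, +0.3072)
n_2 = (-0.6795, -0.7336)
n_3 = (+0.5001, -0.8660)
n_4 = (+0.8217, +0.5699)
  (0,1): δ = 118.49°  ·
  (0,2): δ = 53.40°  ✓
  (0,3): δ = 19.41°  ✓
  (0,4): δ = 114.15°  ·
  (1,2): δ = 114.91°  ·
  (1,3): δ = 42.10°  ✓
  (1,4): δ = 52.64°  ✓
  (2,3): δ = 107.19°  ·
  (2,4): δ = 12.45°  ✓
  (3,4): δ = 85.26°  ·
antipodal pairs: 5

count = 5; pairs: (0,2), (0,3), (1,3), (1,4), (2,4)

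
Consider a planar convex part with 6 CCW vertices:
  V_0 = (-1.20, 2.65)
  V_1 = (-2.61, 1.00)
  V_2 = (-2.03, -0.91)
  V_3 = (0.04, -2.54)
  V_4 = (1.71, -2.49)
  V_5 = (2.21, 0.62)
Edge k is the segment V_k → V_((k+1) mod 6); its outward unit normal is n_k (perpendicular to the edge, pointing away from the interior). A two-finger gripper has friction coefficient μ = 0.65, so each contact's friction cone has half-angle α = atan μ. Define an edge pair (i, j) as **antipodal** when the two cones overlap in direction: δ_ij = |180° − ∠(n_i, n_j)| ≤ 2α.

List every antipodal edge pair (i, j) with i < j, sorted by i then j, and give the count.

count = 7; pairs: (0,3), (0,4), (1,4), (1,5), (2,4), (2,5), (3,5)

α = atan 0.65 = 33.02°;  2α = 66.05°
n_0 = (-0.7602, +0.6497)
n_1 = (-0.9569, -0.2906)
n_2 = (-0.6187, -0.7857)
n_3 = (+0.0299, -0.9996)
n_4 = (+0.9873, -0.1587)
n_5 = (+0.5115, +0.8593)
  (0,1): δ = 122.59°  ·
  (0,2): δ = 87.70°  ·
  (0,3): δ = 47.77°  ✓
  (0,4): δ = 31.38°  ✓
  (0,5): δ = 99.75°  ·
  (1,2): δ = 145.11°  ·
  (1,3): δ = 105.18°  ·
  (1,4): δ = 26.03°  ✓
  (1,5): δ = 42.34°  ✓
  (2,3): δ = 140.07°  ·
  (2,4): δ = 60.92°  ✓
  (2,5): δ = 7.45°  ✓
  (3,4): δ = 100.85°  ·
  (3,5): δ = 32.48°  ✓
  (4,5): δ = 111.63°  ·
antipodal pairs: 7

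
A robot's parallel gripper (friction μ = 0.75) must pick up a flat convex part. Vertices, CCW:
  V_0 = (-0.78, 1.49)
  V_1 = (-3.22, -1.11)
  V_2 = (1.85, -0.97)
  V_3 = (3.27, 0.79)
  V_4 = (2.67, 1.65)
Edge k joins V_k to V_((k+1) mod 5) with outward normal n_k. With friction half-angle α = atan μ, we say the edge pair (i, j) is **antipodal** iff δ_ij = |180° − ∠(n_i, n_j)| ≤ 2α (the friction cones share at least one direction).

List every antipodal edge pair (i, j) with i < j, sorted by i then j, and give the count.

count = 5; pairs: (0,1), (0,2), (1,3), (1,4), (2,4)

α = atan 0.75 = 36.87°;  2α = 73.74°
n_0 = (-0.7292, +0.6843)
n_1 = (+0.0276, -0.9996)
n_2 = (+0.7783, -0.6279)
n_3 = (+0.8201, +0.5722)
n_4 = (-0.0463, +0.9989)
  (0,1): δ = 45.24°  ✓
  (0,2): δ = 4.28°  ✓
  (0,3): δ = 78.08°  ·
  (0,4): δ = 135.84°  ·
  (1,2): δ = 130.48°  ·
  (1,3): δ = 56.68°  ✓
  (1,4): δ = 1.07°  ✓
  (2,3): δ = 106.20°  ·
  (2,4): δ = 48.45°  ✓
  (3,4): δ = 122.25°  ·
antipodal pairs: 5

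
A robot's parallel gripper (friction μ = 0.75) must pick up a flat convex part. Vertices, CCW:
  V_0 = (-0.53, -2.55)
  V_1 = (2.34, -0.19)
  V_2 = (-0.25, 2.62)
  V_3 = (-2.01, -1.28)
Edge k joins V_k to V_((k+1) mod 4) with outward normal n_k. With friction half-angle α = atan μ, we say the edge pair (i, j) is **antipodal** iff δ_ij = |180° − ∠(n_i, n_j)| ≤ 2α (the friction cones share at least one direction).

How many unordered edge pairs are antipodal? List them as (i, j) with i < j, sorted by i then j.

count = 3; pairs: (0,2), (1,2), (1,3)

α = atan 0.75 = 36.87°;  2α = 73.74°
n_0 = (+0.6351, -0.7724)
n_1 = (+0.7353, +0.6777)
n_2 = (-0.9115, +0.4113)
n_3 = (-0.6512, -0.7589)
  (0,1): δ = 86.76°  ·
  (0,2): δ = 26.28°  ✓
  (0,3): δ = 99.94°  ·
  (1,2): δ = 66.96°  ✓
  (1,3): δ = 6.70°  ✓
  (2,3): δ = 106.34°  ·
antipodal pairs: 3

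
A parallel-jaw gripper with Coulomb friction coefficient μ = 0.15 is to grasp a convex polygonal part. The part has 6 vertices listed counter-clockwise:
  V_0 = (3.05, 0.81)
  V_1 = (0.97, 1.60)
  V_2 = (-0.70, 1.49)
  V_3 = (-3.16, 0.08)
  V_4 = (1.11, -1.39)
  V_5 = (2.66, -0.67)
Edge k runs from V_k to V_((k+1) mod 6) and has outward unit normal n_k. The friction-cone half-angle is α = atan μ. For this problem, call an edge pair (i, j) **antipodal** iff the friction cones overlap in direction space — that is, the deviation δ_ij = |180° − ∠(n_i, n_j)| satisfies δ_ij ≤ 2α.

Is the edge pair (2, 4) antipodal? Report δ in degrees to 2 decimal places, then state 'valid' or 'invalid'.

α = atan 0.15 = 8.53°;  2α = 17.06°
edge 2: e_2 = (-2.46, -1.41);  n_2 = (-0.4973, +0.8676)
edge 4: e_4 = (+1.55, +0.72);  n_4 = (+0.4213, -0.9069)
∠(n_2, n_4) = 175.10°
δ = |180° − 175.10°| = 4.90°
4.90° ≤ 2α = 17.06°  →  valid

δ = 4.90°, valid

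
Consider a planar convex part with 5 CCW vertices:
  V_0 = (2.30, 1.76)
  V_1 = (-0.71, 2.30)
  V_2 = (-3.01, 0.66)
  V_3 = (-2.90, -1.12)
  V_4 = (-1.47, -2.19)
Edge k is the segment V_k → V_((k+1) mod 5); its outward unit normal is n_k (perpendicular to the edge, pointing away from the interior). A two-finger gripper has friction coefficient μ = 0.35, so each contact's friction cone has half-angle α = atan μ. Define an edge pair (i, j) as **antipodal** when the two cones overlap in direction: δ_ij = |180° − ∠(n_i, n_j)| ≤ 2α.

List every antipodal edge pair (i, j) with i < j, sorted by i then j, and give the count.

count = 2; pairs: (0,3), (1,4)

α = atan 0.35 = 19.29°;  2α = 38.58°
n_0 = (+0.1766, +0.9843)
n_1 = (-0.5806, +0.8142)
n_2 = (-0.9981, -0.0617)
n_3 = (-0.5991, -0.8007)
n_4 = (+0.7234, -0.6904)
  (0,1): δ = 134.34°  ·
  (0,2): δ = 76.29°  ·
  (0,3): δ = 26.63°  ✓
  (0,4): δ = 56.51°  ·
  (1,2): δ = 121.95°  ·
  (1,3): δ = 72.30°  ·
  (1,4): δ = 10.85°  ✓
  (2,3): δ = 130.34°  ·
  (2,4): δ = 47.20°  ·
  (3,4): δ = 96.86°  ·
antipodal pairs: 2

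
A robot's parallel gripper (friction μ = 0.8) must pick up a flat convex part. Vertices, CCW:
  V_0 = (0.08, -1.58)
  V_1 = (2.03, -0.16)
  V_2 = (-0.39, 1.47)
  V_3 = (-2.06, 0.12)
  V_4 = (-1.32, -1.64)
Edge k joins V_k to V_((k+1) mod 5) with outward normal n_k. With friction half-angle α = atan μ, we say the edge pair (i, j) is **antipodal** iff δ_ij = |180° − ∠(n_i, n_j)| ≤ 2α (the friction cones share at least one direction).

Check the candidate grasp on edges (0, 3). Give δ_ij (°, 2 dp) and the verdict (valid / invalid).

α = atan 0.8 = 38.66°;  2α = 77.32°
edge 0: e_0 = (+1.95, +1.42);  n_0 = (+0.5887, -0.8084)
edge 3: e_3 = (+0.74, -1.76);  n_3 = (-0.9218, -0.3876)
∠(n_0, n_3) = 103.26°
δ = |180° − 103.26°| = 76.74°
76.74° ≤ 2α = 77.32°  →  valid

δ = 76.74°, valid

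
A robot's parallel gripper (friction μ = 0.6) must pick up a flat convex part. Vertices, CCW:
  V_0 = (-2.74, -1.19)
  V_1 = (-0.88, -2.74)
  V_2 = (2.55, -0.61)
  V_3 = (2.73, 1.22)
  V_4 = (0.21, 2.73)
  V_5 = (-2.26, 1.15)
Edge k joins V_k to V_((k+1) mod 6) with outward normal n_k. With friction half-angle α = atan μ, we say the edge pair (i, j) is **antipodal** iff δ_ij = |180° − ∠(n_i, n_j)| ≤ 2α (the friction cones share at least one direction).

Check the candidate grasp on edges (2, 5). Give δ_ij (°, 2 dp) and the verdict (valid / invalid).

δ = 5.97°, valid

α = atan 0.6 = 30.96°;  2α = 61.93°
edge 2: e_2 = (+0.18, +1.83);  n_2 = (+0.9952, -0.0979)
edge 5: e_5 = (-0.48, -2.34);  n_5 = (-0.9796, +0.2009)
∠(n_2, n_5) = 174.03°
δ = |180° − 174.03°| = 5.97°
5.97° ≤ 2α = 61.93°  →  valid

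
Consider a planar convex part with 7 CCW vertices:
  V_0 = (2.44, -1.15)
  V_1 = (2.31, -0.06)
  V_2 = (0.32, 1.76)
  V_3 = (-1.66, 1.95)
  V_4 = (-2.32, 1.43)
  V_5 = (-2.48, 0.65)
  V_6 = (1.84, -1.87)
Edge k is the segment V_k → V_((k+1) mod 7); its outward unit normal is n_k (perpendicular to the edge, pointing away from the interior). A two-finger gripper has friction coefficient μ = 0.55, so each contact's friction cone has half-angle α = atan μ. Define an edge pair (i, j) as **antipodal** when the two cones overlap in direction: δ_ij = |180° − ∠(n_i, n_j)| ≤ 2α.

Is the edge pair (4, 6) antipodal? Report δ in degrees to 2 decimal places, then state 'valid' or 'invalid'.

δ = 28.21°, valid

α = atan 0.55 = 28.81°;  2α = 57.62°
edge 4: e_4 = (-0.16, -0.78);  n_4 = (-0.9796, +0.2009)
edge 6: e_6 = (+0.60, +0.72);  n_6 = (+0.7682, -0.6402)
∠(n_4, n_6) = 151.79°
δ = |180° − 151.79°| = 28.21°
28.21° ≤ 2α = 57.62°  →  valid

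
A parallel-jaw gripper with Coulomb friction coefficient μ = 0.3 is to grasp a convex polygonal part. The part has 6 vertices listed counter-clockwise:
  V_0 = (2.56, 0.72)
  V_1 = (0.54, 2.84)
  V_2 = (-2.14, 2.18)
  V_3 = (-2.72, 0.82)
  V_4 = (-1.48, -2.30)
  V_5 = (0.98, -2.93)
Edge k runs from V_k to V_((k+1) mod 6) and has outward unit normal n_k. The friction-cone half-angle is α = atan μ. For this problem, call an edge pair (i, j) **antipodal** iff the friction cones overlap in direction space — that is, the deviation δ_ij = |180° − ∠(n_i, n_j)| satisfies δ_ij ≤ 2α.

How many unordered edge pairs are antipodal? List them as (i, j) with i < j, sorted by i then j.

α = atan 0.3 = 16.70°;  2α = 33.40°
n_0 = (+0.7240, +0.6898)
n_1 = (-0.2391, +0.9710)
n_2 = (-0.9198, +0.3923)
n_3 = (-0.9293, -0.3693)
n_4 = (-0.2481, -0.9687)
n_5 = (+0.9177, -0.3973)
  (0,1): δ = 119.78°  ·
  (0,2): δ = 66.71°  ·
  (0,3): δ = 21.94°  ✓
  (0,4): δ = 32.02°  ✓
  (0,5): δ = 112.98°  ·
  (1,2): δ = 126.93°  ·
  (1,3): δ = 82.16°  ·
  (1,4): δ = 28.20°  ✓
  (1,5): δ = 52.76°  ·
  (2,3): δ = 135.23°  ·
  (2,4): δ = 81.27°  ·
  (2,5): δ = 0.31°  ✓
  (3,4): δ = 126.04°  ·
  (3,5): δ = 45.08°  ·
  (4,5): δ = 99.04°  ·
antipodal pairs: 4

count = 4; pairs: (0,3), (0,4), (1,4), (2,5)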